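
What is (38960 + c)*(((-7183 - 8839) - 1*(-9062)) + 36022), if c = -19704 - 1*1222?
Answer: 524104108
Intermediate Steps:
c = -20926 (c = -19704 - 1222 = -20926)
(38960 + c)*(((-7183 - 8839) - 1*(-9062)) + 36022) = (38960 - 20926)*(((-7183 - 8839) - 1*(-9062)) + 36022) = 18034*((-16022 + 9062) + 36022) = 18034*(-6960 + 36022) = 18034*29062 = 524104108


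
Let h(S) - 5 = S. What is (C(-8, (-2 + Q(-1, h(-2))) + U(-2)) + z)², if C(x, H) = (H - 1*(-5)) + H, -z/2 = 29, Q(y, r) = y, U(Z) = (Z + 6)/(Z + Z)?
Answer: 3721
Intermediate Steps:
h(S) = 5 + S
U(Z) = (6 + Z)/(2*Z) (U(Z) = (6 + Z)/((2*Z)) = (6 + Z)*(1/(2*Z)) = (6 + Z)/(2*Z))
z = -58 (z = -2*29 = -58)
C(x, H) = 5 + 2*H (C(x, H) = (H + 5) + H = (5 + H) + H = 5 + 2*H)
(C(-8, (-2 + Q(-1, h(-2))) + U(-2)) + z)² = ((5 + 2*((-2 - 1) + (½)*(6 - 2)/(-2))) - 58)² = ((5 + 2*(-3 + (½)*(-½)*4)) - 58)² = ((5 + 2*(-3 - 1)) - 58)² = ((5 + 2*(-4)) - 58)² = ((5 - 8) - 58)² = (-3 - 58)² = (-61)² = 3721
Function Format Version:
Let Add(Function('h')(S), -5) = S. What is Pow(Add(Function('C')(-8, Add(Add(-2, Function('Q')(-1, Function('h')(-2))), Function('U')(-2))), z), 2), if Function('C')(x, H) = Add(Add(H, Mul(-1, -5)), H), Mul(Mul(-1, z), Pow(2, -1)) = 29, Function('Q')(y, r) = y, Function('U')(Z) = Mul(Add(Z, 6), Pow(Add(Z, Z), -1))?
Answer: 3721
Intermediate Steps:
Function('h')(S) = Add(5, S)
Function('U')(Z) = Mul(Rational(1, 2), Pow(Z, -1), Add(6, Z)) (Function('U')(Z) = Mul(Add(6, Z), Pow(Mul(2, Z), -1)) = Mul(Add(6, Z), Mul(Rational(1, 2), Pow(Z, -1))) = Mul(Rational(1, 2), Pow(Z, -1), Add(6, Z)))
z = -58 (z = Mul(-2, 29) = -58)
Function('C')(x, H) = Add(5, Mul(2, H)) (Function('C')(x, H) = Add(Add(H, 5), H) = Add(Add(5, H), H) = Add(5, Mul(2, H)))
Pow(Add(Function('C')(-8, Add(Add(-2, Function('Q')(-1, Function('h')(-2))), Function('U')(-2))), z), 2) = Pow(Add(Add(5, Mul(2, Add(Add(-2, -1), Mul(Rational(1, 2), Pow(-2, -1), Add(6, -2))))), -58), 2) = Pow(Add(Add(5, Mul(2, Add(-3, Mul(Rational(1, 2), Rational(-1, 2), 4)))), -58), 2) = Pow(Add(Add(5, Mul(2, Add(-3, -1))), -58), 2) = Pow(Add(Add(5, Mul(2, -4)), -58), 2) = Pow(Add(Add(5, -8), -58), 2) = Pow(Add(-3, -58), 2) = Pow(-61, 2) = 3721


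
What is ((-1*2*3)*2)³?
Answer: -1728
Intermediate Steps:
((-1*2*3)*2)³ = (-2*3*2)³ = (-6*2)³ = (-12)³ = -1728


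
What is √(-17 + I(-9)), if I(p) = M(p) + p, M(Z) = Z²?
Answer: √55 ≈ 7.4162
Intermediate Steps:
I(p) = p + p² (I(p) = p² + p = p + p²)
√(-17 + I(-9)) = √(-17 - 9*(1 - 9)) = √(-17 - 9*(-8)) = √(-17 + 72) = √55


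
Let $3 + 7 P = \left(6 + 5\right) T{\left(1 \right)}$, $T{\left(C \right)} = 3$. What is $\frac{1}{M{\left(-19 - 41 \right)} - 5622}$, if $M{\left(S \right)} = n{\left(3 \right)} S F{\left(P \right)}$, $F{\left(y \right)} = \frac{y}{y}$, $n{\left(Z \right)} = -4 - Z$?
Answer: $- \frac{1}{5202} \approx -0.00019223$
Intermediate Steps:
$P = \frac{30}{7}$ ($P = - \frac{3}{7} + \frac{\left(6 + 5\right) 3}{7} = - \frac{3}{7} + \frac{11 \cdot 3}{7} = - \frac{3}{7} + \frac{1}{7} \cdot 33 = - \frac{3}{7} + \frac{33}{7} = \frac{30}{7} \approx 4.2857$)
$F{\left(y \right)} = 1$
$M{\left(S \right)} = - 7 S$ ($M{\left(S \right)} = \left(-4 - 3\right) S 1 = - 7 S 1 = - 7 S$)
$\frac{1}{M{\left(-19 - 41 \right)} - 5622} = \frac{1}{- 7 \left(-19 - 41\right) - 5622} = \frac{1}{\left(-7\right) \left(-60\right) - 5622} = \frac{1}{420 - 5622} = \frac{1}{-5202} = - \frac{1}{5202}$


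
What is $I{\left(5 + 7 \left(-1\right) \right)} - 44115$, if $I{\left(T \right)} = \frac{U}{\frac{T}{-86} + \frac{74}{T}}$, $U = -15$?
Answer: $- \frac{4676147}{106} \approx -44115.0$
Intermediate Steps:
$I{\left(T \right)} = - \frac{15}{\frac{74}{T} - \frac{T}{86}}$ ($I{\left(T \right)} = - \frac{15}{\frac{T}{-86} + \frac{74}{T}} = - \frac{15}{T \left(- \frac{1}{86}\right) + \frac{74}{T}} = - \frac{15}{- \frac{T}{86} + \frac{74}{T}} = - \frac{15}{\frac{74}{T} - \frac{T}{86}}$)
$I{\left(5 + 7 \left(-1\right) \right)} - 44115 = \frac{1290 \left(5 + 7 \left(-1\right)\right)}{-6364 + \left(5 + 7 \left(-1\right)\right)^{2}} - 44115 = \frac{1290 \left(5 - 7\right)}{-6364 + \left(5 - 7\right)^{2}} - 44115 = 1290 \left(-2\right) \frac{1}{-6364 + \left(-2\right)^{2}} - 44115 = 1290 \left(-2\right) \frac{1}{-6364 + 4} - 44115 = 1290 \left(-2\right) \frac{1}{-6360} - 44115 = 1290 \left(-2\right) \left(- \frac{1}{6360}\right) - 44115 = \frac{43}{106} - 44115 = - \frac{4676147}{106}$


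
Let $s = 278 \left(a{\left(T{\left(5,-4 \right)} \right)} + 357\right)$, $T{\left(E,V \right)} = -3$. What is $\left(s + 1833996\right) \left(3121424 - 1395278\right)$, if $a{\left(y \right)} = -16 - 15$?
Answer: $3322182019104$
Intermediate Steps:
$a{\left(y \right)} = -31$ ($a{\left(y \right)} = -16 - 15 = -31$)
$s = 90628$ ($s = 278 \left(-31 + 357\right) = 278 \cdot 326 = 90628$)
$\left(s + 1833996\right) \left(3121424 - 1395278\right) = \left(90628 + 1833996\right) \left(3121424 - 1395278\right) = 1924624 \cdot 1726146 = 3322182019104$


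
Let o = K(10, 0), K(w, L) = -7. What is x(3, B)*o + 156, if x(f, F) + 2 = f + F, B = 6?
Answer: 107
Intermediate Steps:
o = -7
x(f, F) = -2 + F + f (x(f, F) = -2 + (f + F) = -2 + (F + f) = -2 + F + f)
x(3, B)*o + 156 = (-2 + 6 + 3)*(-7) + 156 = 7*(-7) + 156 = -49 + 156 = 107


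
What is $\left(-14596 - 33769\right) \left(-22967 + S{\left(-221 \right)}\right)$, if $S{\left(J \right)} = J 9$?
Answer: $1206996940$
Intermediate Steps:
$S{\left(J \right)} = 9 J$
$\left(-14596 - 33769\right) \left(-22967 + S{\left(-221 \right)}\right) = \left(-14596 - 33769\right) \left(-22967 + 9 \left(-221\right)\right) = - 48365 \left(-22967 - 1989\right) = \left(-48365\right) \left(-24956\right) = 1206996940$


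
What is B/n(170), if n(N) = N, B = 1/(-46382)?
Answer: -1/7884940 ≈ -1.2682e-7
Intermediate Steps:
B = -1/46382 ≈ -2.1560e-5
B/n(170) = -1/46382/170 = -1/46382*1/170 = -1/7884940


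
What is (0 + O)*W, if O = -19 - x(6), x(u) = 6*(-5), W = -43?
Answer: -473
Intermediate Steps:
x(u) = -30
O = 11 (O = -19 - 1*(-30) = -19 + 30 = 11)
(0 + O)*W = (0 + 11)*(-43) = 11*(-43) = -473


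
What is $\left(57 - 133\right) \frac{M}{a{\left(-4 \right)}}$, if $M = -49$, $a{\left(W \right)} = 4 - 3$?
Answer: $3724$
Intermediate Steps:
$a{\left(W \right)} = 1$ ($a{\left(W \right)} = 4 - 3 = 1$)
$\left(57 - 133\right) \frac{M}{a{\left(-4 \right)}} = \left(57 - 133\right) \left(- \frac{49}{1}\right) = - 76 \left(\left(-49\right) 1\right) = \left(-76\right) \left(-49\right) = 3724$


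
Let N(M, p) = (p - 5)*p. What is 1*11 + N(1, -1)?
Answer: 17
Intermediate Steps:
N(M, p) = p*(-5 + p) (N(M, p) = (-5 + p)*p = p*(-5 + p))
1*11 + N(1, -1) = 1*11 - (-5 - 1) = 11 - 1*(-6) = 11 + 6 = 17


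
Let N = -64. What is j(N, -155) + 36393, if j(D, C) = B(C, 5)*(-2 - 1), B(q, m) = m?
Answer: 36378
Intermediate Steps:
j(D, C) = -15 (j(D, C) = 5*(-2 - 1) = 5*(-3) = -15)
j(N, -155) + 36393 = -15 + 36393 = 36378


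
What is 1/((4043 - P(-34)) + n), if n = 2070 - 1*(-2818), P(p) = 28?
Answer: 1/8903 ≈ 0.00011232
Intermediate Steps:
n = 4888 (n = 2070 + 2818 = 4888)
1/((4043 - P(-34)) + n) = 1/((4043 - 1*28) + 4888) = 1/((4043 - 28) + 4888) = 1/(4015 + 4888) = 1/8903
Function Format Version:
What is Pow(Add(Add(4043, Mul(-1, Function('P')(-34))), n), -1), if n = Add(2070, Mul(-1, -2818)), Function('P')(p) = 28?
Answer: Rational(1, 8903) ≈ 0.00011232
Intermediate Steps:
n = 4888 (n = Add(2070, 2818) = 4888)
Pow(Add(Add(4043, Mul(-1, Function('P')(-34))), n), -1) = Pow(Add(Add(4043, Mul(-1, 28)), 4888), -1) = Pow(Add(Add(4043, -28), 4888), -1) = Pow(Add(4015, 4888), -1) = Pow(8903, -1) = Rational(1, 8903)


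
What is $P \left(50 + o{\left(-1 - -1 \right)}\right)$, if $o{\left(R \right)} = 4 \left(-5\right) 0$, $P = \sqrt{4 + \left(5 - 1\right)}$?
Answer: $100 \sqrt{2} \approx 141.42$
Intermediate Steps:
$P = 2 \sqrt{2}$ ($P = \sqrt{4 + \left(5 - 1\right)} = \sqrt{4 + 4} = \sqrt{8} = 2 \sqrt{2} \approx 2.8284$)
$o{\left(R \right)} = 0$ ($o{\left(R \right)} = \left(-20\right) 0 = 0$)
$P \left(50 + o{\left(-1 - -1 \right)}\right) = 2 \sqrt{2} \left(50 + 0\right) = 2 \sqrt{2} \cdot 50 = 100 \sqrt{2}$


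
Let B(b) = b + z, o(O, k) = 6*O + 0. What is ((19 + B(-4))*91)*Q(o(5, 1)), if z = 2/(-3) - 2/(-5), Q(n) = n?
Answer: 40222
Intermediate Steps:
o(O, k) = 6*O
z = -4/15 (z = 2*(-⅓) - 2*(-⅕) = -⅔ + ⅖ = -4/15 ≈ -0.26667)
B(b) = -4/15 + b (B(b) = b - 4/15 = -4/15 + b)
((19 + B(-4))*91)*Q(o(5, 1)) = ((19 + (-4/15 - 4))*91)*(6*5) = ((19 - 64/15)*91)*30 = ((221/15)*91)*30 = (20111/15)*30 = 40222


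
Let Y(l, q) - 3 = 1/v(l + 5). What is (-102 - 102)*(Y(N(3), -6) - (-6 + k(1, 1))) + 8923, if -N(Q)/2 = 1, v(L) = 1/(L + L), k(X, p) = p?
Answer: 6067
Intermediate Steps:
v(L) = 1/(2*L)
N(Q) = -2 (N(Q) = -2*1 = -2)
Y(l, q) = 13 + 2*l (Y(l, q) = 3 + 1/(1/(2*(l + 5))) = 3 + 1/(1/(2*(5 + l))) = 3 + (10 + 2*l) = 13 + 2*l)
(-102 - 102)*(Y(N(3), -6) - (-6 + k(1, 1))) + 8923 = (-102 - 102)*((13 + 2*(-2)) - (-6 + 1)) + 8923 = -204*((13 - 4) - 1*(-5)) + 8923 = -204*(9 + 5) + 8923 = -204*14 + 8923 = -2856 + 8923 = 6067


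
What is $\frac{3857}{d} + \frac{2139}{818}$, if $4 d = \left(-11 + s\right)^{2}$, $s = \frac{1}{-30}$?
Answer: $\frac{11592444579}{89620898} \approx 129.35$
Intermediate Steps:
$s = - \frac{1}{30} \approx -0.033333$
$d = \frac{109561}{3600}$ ($d = \frac{\left(-11 - \frac{1}{30}\right)^{2}}{4} = \frac{\left(- \frac{331}{30}\right)^{2}}{4} = \frac{1}{4} \cdot \frac{109561}{900} = \frac{109561}{3600} \approx 30.434$)
$\frac{3857}{d} + \frac{2139}{818} = \frac{3857}{\frac{109561}{3600}} + \frac{2139}{818} = 3857 \cdot \frac{3600}{109561} + 2139 \cdot \frac{1}{818} = \frac{13885200}{109561} + \frac{2139}{818} = \frac{11592444579}{89620898}$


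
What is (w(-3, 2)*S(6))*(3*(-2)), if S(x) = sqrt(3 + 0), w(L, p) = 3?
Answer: -18*sqrt(3) ≈ -31.177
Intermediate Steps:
S(x) = sqrt(3)
(w(-3, 2)*S(6))*(3*(-2)) = (3*sqrt(3))*(3*(-2)) = (3*sqrt(3))*(-6) = -18*sqrt(3)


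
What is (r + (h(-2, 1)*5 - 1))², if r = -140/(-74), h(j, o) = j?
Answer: 113569/1369 ≈ 82.958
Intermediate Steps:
r = 70/37 (r = -140*(-1/74) = 70/37 ≈ 1.8919)
(r + (h(-2, 1)*5 - 1))² = (70/37 + (-2*5 - 1))² = (70/37 + (-10 - 1))² = (70/37 - 11)² = (-337/37)² = 113569/1369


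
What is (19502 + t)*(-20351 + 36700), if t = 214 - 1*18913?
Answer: 13128247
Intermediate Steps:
t = -18699 (t = 214 - 18913 = -18699)
(19502 + t)*(-20351 + 36700) = (19502 - 18699)*(-20351 + 36700) = 803*16349 = 13128247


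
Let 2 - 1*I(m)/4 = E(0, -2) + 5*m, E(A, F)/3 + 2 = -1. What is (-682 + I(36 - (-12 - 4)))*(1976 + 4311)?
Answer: -10549586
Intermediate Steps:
E(A, F) = -9 (E(A, F) = -6 + 3*(-1) = -6 - 3 = -9)
I(m) = 44 - 20*m (I(m) = 8 - 4*(-9 + 5*m) = 8 + (36 - 20*m) = 44 - 20*m)
(-682 + I(36 - (-12 - 4)))*(1976 + 4311) = (-682 + (44 - 20*(36 - (-12 - 4))))*(1976 + 4311) = (-682 + (44 - 20*(36 - 1*(-16))))*6287 = (-682 + (44 - 20*(36 + 16)))*6287 = (-682 + (44 - 20*52))*6287 = (-682 + (44 - 1040))*6287 = (-682 - 996)*6287 = -1678*6287 = -10549586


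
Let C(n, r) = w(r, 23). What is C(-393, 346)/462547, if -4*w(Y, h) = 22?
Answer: -11/925094 ≈ -1.1891e-5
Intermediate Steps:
w(Y, h) = -11/2 (w(Y, h) = -¼*22 = -11/2)
C(n, r) = -11/2
C(-393, 346)/462547 = -11/2/462547 = -11/2*1/462547 = -11/925094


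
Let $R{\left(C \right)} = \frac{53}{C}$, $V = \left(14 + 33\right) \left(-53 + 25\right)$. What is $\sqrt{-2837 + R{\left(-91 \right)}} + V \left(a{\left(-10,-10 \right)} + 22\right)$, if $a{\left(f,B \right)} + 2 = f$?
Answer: $-13160 + \frac{2 i \sqrt{5874505}}{91} \approx -13160.0 + 53.269 i$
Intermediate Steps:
$a{\left(f,B \right)} = -2 + f$
$V = -1316$ ($V = 47 \left(-28\right) = -1316$)
$\sqrt{-2837 + R{\left(-91 \right)}} + V \left(a{\left(-10,-10 \right)} + 22\right) = \sqrt{-2837 + \frac{53}{-91}} - 1316 \left(\left(-2 - 10\right) + 22\right) = \sqrt{-2837 + 53 \left(- \frac{1}{91}\right)} - 1316 \left(-12 + 22\right) = \sqrt{-2837 - \frac{53}{91}} - 13160 = \sqrt{- \frac{258220}{91}} - 13160 = \frac{2 i \sqrt{5874505}}{91} - 13160 = -13160 + \frac{2 i \sqrt{5874505}}{91}$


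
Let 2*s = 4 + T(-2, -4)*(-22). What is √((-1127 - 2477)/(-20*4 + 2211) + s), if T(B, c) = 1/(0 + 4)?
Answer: I*√44343979/4262 ≈ 1.5624*I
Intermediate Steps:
T(B, c) = ¼ (T(B, c) = 1/4 = ¼)
s = -¾ (s = (4 + (¼)*(-22))/2 = (4 - 11/2)/2 = (½)*(-3/2) = -¾ ≈ -0.75000)
√((-1127 - 2477)/(-20*4 + 2211) + s) = √((-1127 - 2477)/(-20*4 + 2211) - ¾) = √(-3604/(-80 + 2211) - ¾) = √(-3604/2131 - ¾) = √(-20809/8524) = I*√44343979/4262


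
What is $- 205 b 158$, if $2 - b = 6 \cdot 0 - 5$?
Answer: $-226730$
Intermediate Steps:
$b = 7$ ($b = 2 - \left(6 \cdot 0 - 5\right) = 2 - \left(0 - 5\right) = 2 - -5 = 2 + 5 = 7$)
$- 205 b 158 = \left(-205\right) 7 \cdot 158 = \left(-1435\right) 158 = -226730$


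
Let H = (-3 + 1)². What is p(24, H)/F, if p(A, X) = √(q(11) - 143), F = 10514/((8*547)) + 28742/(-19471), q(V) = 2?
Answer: 42602548*I*√141/39471551 ≈ 12.816*I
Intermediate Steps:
F = 39471551/42602548 (F = 10514/4376 + 28742*(-1/19471) = 10514*(1/4376) - 28742/19471 = 5257/2188 - 28742/19471 = 39471551/42602548 ≈ 0.92651)
H = 4 (H = (-2)² = 4)
p(A, X) = I*√141 (p(A, X) = √(2 - 143) = √(-141) = I*√141)
p(24, H)/F = (I*√141)/(39471551/42602548) = (I*√141)*(42602548/39471551) = 42602548*I*√141/39471551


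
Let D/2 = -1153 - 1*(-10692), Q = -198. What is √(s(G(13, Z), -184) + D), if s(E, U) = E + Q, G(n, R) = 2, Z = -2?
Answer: 3*√2098 ≈ 137.41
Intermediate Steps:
s(E, U) = -198 + E (s(E, U) = E - 198 = -198 + E)
D = 19078 (D = 2*(-1153 - 1*(-10692)) = 2*(-1153 + 10692) = 2*9539 = 19078)
√(s(G(13, Z), -184) + D) = √((-198 + 2) + 19078) = √(-196 + 19078) = √18882 = 3*√2098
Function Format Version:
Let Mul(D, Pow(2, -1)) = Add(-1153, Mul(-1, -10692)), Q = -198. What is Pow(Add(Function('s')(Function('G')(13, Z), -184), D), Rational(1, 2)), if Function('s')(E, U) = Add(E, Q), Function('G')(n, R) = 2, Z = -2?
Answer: Mul(3, Pow(2098, Rational(1, 2))) ≈ 137.41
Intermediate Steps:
Function('s')(E, U) = Add(-198, E) (Function('s')(E, U) = Add(E, -198) = Add(-198, E))
D = 19078 (D = Mul(2, Add(-1153, Mul(-1, -10692))) = Mul(2, Add(-1153, 10692)) = Mul(2, 9539) = 19078)
Pow(Add(Function('s')(Function('G')(13, Z), -184), D), Rational(1, 2)) = Pow(Add(Add(-198, 2), 19078), Rational(1, 2)) = Pow(Add(-196, 19078), Rational(1, 2)) = Pow(18882, Rational(1, 2)) = Mul(3, Pow(2098, Rational(1, 2)))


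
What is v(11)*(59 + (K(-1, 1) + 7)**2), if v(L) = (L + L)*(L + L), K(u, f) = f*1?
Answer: 59532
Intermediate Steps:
K(u, f) = f
v(L) = 4*L**2 (v(L) = (2*L)*(2*L) = 4*L**2)
v(11)*(59 + (K(-1, 1) + 7)**2) = (4*11**2)*(59 + (1 + 7)**2) = (4*121)*(59 + 8**2) = 484*(59 + 64) = 484*123 = 59532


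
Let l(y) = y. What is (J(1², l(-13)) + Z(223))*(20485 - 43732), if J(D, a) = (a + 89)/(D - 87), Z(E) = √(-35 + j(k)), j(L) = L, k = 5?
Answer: 883386/43 - 23247*I*√30 ≈ 20544.0 - 1.2733e+5*I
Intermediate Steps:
Z(E) = I*√30 (Z(E) = √(-35 + 5) = √(-30) = I*√30)
J(D, a) = (89 + a)/(-87 + D)
(J(1², l(-13)) + Z(223))*(20485 - 43732) = ((89 - 13)/(-87 + 1²) + I*√30)*(20485 - 43732) = (76/(-87 + 1) + I*√30)*(-23247) = (76/(-86) + I*√30)*(-23247) = (-1/86*76 + I*√30)*(-23247) = (-38/43 + I*√30)*(-23247) = 883386/43 - 23247*I*√30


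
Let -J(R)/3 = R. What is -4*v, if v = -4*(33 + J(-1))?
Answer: 576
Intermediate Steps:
J(R) = -3*R
v = -144 (v = -4*(33 - 3*(-1)) = -4*(33 + 3) = -4*36 = -144)
-4*v = -4*(-144) = 576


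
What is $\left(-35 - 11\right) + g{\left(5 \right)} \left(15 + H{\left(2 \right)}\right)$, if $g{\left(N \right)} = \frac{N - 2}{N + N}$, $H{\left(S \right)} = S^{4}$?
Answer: $- \frac{367}{10} \approx -36.7$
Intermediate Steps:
$g{\left(N \right)} = \frac{-2 + N}{2 N}$
$\left(-35 - 11\right) + g{\left(5 \right)} \left(15 + H{\left(2 \right)}\right) = \left(-35 - 11\right) + \frac{-2 + 5}{2 \cdot 5} \left(15 + 2^{4}\right) = -46 + \frac{1}{2} \cdot \frac{1}{5} \cdot 3 \left(15 + 16\right) = -46 + \frac{3}{10} \cdot 31 = -46 + \frac{93}{10} = - \frac{367}{10}$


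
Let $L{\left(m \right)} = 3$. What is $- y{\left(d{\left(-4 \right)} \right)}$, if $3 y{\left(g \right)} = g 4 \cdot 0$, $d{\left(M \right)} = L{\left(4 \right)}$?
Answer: $0$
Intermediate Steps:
$d{\left(M \right)} = 3$
$y{\left(g \right)} = 0$ ($y{\left(g \right)} = \frac{g 4 \cdot 0}{3} = \frac{4 g 0}{3} = \frac{1}{3} \cdot 0 = 0$)
$- y{\left(d{\left(-4 \right)} \right)} = \left(-1\right) 0 = 0$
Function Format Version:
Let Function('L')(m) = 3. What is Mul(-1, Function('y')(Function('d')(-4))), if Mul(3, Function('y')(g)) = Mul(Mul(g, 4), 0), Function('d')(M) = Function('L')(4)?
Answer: 0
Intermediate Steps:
Function('d')(M) = 3
Function('y')(g) = 0 (Function('y')(g) = Mul(Rational(1, 3), Mul(Mul(g, 4), 0)) = Mul(Rational(1, 3), Mul(Mul(4, g), 0)) = Mul(Rational(1, 3), 0) = 0)
Mul(-1, Function('y')(Function('d')(-4))) = Mul(-1, 0) = 0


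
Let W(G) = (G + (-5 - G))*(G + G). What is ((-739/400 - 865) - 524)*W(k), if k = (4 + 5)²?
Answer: 45063459/40 ≈ 1.1266e+6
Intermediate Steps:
k = 81 (k = 9² = 81)
W(G) = -10*G
((-739/400 - 865) - 524)*W(k) = ((-739/400 - 865) - 524)*(-10*81) = ((-739*1/400 - 865) - 524)*(-810) = ((-739/400 - 865) - 524)*(-810) = (-346739/400 - 524)*(-810) = -556339/400*(-810) = 45063459/40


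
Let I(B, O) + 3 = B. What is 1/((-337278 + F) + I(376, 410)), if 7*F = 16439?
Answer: -7/2341896 ≈ -2.9890e-6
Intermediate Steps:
F = 16439/7 (F = (⅐)*16439 = 16439/7 ≈ 2348.4)
I(B, O) = -3 + B
1/((-337278 + F) + I(376, 410)) = 1/((-337278 + 16439/7) + (-3 + 376)) = 1/(-2344507/7 + 373) = 1/(-2341896/7) = -7/2341896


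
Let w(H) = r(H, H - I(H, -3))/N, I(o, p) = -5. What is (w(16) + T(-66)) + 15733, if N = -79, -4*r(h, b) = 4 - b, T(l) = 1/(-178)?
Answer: 442473221/28124 ≈ 15733.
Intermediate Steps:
T(l) = -1/178
r(h, b) = -1 + b/4 (r(h, b) = -(4 - b)/4 = -1 + b/4)
w(H) = -1/316 - H/316 (w(H) = (-1 + (H - 1*(-5))/4)/(-79) = (-1 + (H + 5)/4)*(-1/79) = (-1 + (5 + H)/4)*(-1/79) = (-1 + (5/4 + H/4))*(-1/79) = (1/4 + H/4)*(-1/79) = -1/316 - H/316)
(w(16) + T(-66)) + 15733 = ((-1/316 - 1/316*16) - 1/178) + 15733 = ((-1/316 - 4/79) - 1/178) + 15733 = (-17/316 - 1/178) + 15733 = -1671/28124 + 15733 = 442473221/28124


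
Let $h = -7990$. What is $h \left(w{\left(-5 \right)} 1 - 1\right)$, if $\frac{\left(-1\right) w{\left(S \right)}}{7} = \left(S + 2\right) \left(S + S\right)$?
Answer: $1685890$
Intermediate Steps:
$w{\left(S \right)} = - 14 S \left(2 + S\right)$ ($w{\left(S \right)} = - 7 \left(S + 2\right) \left(S + S\right) = - 7 \left(2 + S\right) 2 S = - 7 \cdot 2 S \left(2 + S\right) = - 14 S \left(2 + S\right)$)
$h \left(w{\left(-5 \right)} 1 - 1\right) = - 7990 \left(\left(-14\right) \left(-5\right) \left(2 - 5\right) 1 - 1\right) = - 7990 \left(\left(-14\right) \left(-5\right) \left(-3\right) 1 - 1\right) = - 7990 \left(\left(-210\right) 1 - 1\right) = - 7990 \left(-210 - 1\right) = \left(-7990\right) \left(-211\right) = 1685890$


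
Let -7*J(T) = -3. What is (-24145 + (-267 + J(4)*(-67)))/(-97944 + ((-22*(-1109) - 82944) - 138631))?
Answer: 171085/2065847 ≈ 0.082816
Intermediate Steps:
J(T) = 3/7 (J(T) = -1/7*(-3) = 3/7)
(-24145 + (-267 + J(4)*(-67)))/(-97944 + ((-22*(-1109) - 82944) - 138631)) = (-24145 + (-267 + (3/7)*(-67)))/(-97944 + ((-22*(-1109) - 82944) - 138631)) = (-24145 + (-267 - 201/7))/(-97944 + ((24398 - 82944) - 138631)) = (-24145 - 2070/7)/(-97944 + (-58546 - 138631)) = -171085/(7*(-97944 - 197177)) = -171085/7/(-295121) = -171085/7*(-1/295121) = 171085/2065847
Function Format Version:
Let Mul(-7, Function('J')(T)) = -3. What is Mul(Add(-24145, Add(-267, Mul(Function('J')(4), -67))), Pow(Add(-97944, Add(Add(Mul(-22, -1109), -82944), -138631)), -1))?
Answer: Rational(171085, 2065847) ≈ 0.082816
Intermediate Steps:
Function('J')(T) = Rational(3, 7) (Function('J')(T) = Mul(Rational(-1, 7), -3) = Rational(3, 7))
Mul(Add(-24145, Add(-267, Mul(Function('J')(4), -67))), Pow(Add(-97944, Add(Add(Mul(-22, -1109), -82944), -138631)), -1)) = Mul(Add(-24145, Add(-267, Mul(Rational(3, 7), -67))), Pow(Add(-97944, Add(Add(Mul(-22, -1109), -82944), -138631)), -1)) = Mul(Add(-24145, Add(-267, Rational(-201, 7))), Pow(Add(-97944, Add(Add(24398, -82944), -138631)), -1)) = Mul(Add(-24145, Rational(-2070, 7)), Pow(Add(-97944, Add(-58546, -138631)), -1)) = Mul(Rational(-171085, 7), Pow(Add(-97944, -197177), -1)) = Mul(Rational(-171085, 7), Pow(-295121, -1)) = Mul(Rational(-171085, 7), Rational(-1, 295121)) = Rational(171085, 2065847)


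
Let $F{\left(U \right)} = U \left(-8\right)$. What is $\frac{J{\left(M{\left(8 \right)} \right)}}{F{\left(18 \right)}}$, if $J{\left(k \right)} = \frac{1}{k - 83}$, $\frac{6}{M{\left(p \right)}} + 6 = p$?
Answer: $\frac{1}{11520} \approx 8.6806 \cdot 10^{-5}$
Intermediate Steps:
$F{\left(U \right)} = - 8 U$
$M{\left(p \right)} = \frac{6}{-6 + p}$
$J{\left(k \right)} = \frac{1}{-83 + k}$
$\frac{J{\left(M{\left(8 \right)} \right)}}{F{\left(18 \right)}} = \frac{1}{\left(-83 + \frac{6}{-6 + 8}\right) \left(\left(-8\right) 18\right)} = \frac{1}{\left(-83 + \frac{6}{2}\right) \left(-144\right)} = \frac{1}{-83 + 6 \cdot \frac{1}{2}} \left(- \frac{1}{144}\right) = \frac{1}{-83 + 3} \left(- \frac{1}{144}\right) = \frac{1}{-80} \left(- \frac{1}{144}\right) = \left(- \frac{1}{80}\right) \left(- \frac{1}{144}\right) = \frac{1}{11520}$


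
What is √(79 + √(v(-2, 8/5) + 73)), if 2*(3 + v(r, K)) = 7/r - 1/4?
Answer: √(316 + √1090)/2 ≈ 9.3410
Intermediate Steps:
v(r, K) = -25/8 + 7/(2*r) (v(r, K) = -3 + (7/r - 1/4)/2 = -3 + (7/r - 1*¼)/2 = -3 + (7/r - ¼)/2 = -3 + (-¼ + 7/r)/2 = -3 + (-⅛ + 7/(2*r)) = -25/8 + 7/(2*r))
√(79 + √(v(-2, 8/5) + 73)) = √(79 + √((⅛)*(28 - 25*(-2))/(-2) + 73)) = √(79 + √((⅛)*(-½)*(28 + 50) + 73)) = √(79 + √((⅛)*(-½)*78 + 73)) = √(79 + √(-39/8 + 73)) = √(79 + √(545/8)) = √(79 + √1090/4)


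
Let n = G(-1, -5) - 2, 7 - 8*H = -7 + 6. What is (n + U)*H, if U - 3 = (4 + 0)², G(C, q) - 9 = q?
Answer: 21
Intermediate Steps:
G(C, q) = 9 + q
H = 1 (H = 7/8 - (-7 + 6)/8 = 7/8 - ⅛*(-1) = 7/8 + ⅛ = 1)
U = 19 (U = 3 + (4 + 0)² = 3 + 4² = 3 + 16 = 19)
n = 2 (n = (9 - 5) - 2 = 4 - 2 = 2)
(n + U)*H = (2 + 19)*1 = 21*1 = 21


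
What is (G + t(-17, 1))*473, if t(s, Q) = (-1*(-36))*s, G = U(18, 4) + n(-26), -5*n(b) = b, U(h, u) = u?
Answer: -1425622/5 ≈ -2.8512e+5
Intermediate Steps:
n(b) = -b/5
G = 46/5 (G = 4 - ⅕*(-26) = 4 + 26/5 = 46/5 ≈ 9.2000)
t(s, Q) = 36*s
(G + t(-17, 1))*473 = (46/5 + 36*(-17))*473 = (46/5 - 612)*473 = -3014/5*473 = -1425622/5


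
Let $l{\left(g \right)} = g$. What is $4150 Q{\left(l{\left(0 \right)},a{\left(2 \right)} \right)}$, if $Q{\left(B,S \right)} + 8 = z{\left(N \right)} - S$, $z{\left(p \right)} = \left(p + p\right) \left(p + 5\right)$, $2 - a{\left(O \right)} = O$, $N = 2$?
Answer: $83000$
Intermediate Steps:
$a{\left(O \right)} = 2 - O$
$z{\left(p \right)} = 2 p \left(5 + p\right)$
$Q{\left(B,S \right)} = 20 - S$ ($Q{\left(B,S \right)} = -8 - \left(S - 4 \left(5 + 2\right)\right) = -8 - \left(-28 + S\right) = 20 - S$)
$4150 Q{\left(l{\left(0 \right)},a{\left(2 \right)} \right)} = 4150 \left(20 - \left(2 - 2\right)\right) = 4150 \left(20 - 0\right) = 4150 \left(20 + 0\right) = 4150 \cdot 20 = 83000$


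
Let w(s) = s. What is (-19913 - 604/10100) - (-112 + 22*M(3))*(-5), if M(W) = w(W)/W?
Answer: -51416726/2525 ≈ -20363.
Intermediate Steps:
M(W) = 1 (M(W) = W/W = 1)
(-19913 - 604/10100) - (-112 + 22*M(3))*(-5) = (-19913 - 604/10100) - (-112 + 22*1)*(-5) = (-19913 - 604/10100) - (-112 + 22)*(-5) = (-19913 - 1*151/2525) - (-90)*(-5) = (-19913 - 151/2525) - 1*450 = -50280476/2525 - 450 = -51416726/2525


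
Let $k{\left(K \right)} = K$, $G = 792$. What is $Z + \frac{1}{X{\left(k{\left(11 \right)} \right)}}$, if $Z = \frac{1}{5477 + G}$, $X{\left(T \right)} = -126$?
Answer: $- \frac{6143}{789894} \approx -0.007777$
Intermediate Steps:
$Z = \frac{1}{6269}$ ($Z = \frac{1}{5477 + 792} = \frac{1}{6269} \approx 0.00015952$)
$Z + \frac{1}{X{\left(k{\left(11 \right)} \right)}} = \frac{1}{6269} + \frac{1}{-126} = \frac{1}{6269} - \frac{1}{126} = - \frac{6143}{789894}$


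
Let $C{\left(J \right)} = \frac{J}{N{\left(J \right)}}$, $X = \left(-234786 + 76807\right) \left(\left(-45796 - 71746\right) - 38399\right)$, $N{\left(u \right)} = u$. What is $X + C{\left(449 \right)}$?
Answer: $24635403240$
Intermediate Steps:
$X = 24635403239$ ($X = - 157979 \left(\left(-45796 - 71746\right) - 38399\right) = - 157979 \left(-117542 - 38399\right) = \left(-157979\right) \left(-155941\right) = 24635403239$)
$C{\left(J \right)} = 1$ ($C{\left(J \right)} = \frac{J}{J} = 1$)
$X + C{\left(449 \right)} = 24635403239 + 1 = 24635403240$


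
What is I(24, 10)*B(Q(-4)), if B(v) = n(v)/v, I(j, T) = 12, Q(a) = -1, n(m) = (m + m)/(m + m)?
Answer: -12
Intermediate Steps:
n(m) = 1 (n(m) = (2*m)/((2*m)) = (2*m)*(1/(2*m)) = 1)
B(v) = 1/v
I(24, 10)*B(Q(-4)) = 12/(-1) = 12*(-1) = -12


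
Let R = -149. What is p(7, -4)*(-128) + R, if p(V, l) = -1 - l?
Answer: -533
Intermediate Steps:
p(7, -4)*(-128) + R = (-1 - 1*(-4))*(-128) - 149 = (-1 + 4)*(-128) - 149 = 3*(-128) - 149 = -384 - 149 = -533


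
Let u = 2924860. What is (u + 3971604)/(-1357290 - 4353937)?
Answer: -6896464/5711227 ≈ -1.2075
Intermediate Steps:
(u + 3971604)/(-1357290 - 4353937) = (2924860 + 3971604)/(-1357290 - 4353937) = 6896464/(-5711227) = 6896464*(-1/5711227) = -6896464/5711227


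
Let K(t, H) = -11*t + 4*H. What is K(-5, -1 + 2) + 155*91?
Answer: 14164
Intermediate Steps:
K(-5, -1 + 2) + 155*91 = (-11*(-5) + 4*(-1 + 2)) + 155*91 = (55 + 4*1) + 14105 = (55 + 4) + 14105 = 59 + 14105 = 14164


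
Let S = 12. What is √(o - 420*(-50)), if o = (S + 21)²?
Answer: √22089 ≈ 148.62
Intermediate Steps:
o = 1089 (o = (12 + 21)² = 33² = 1089)
√(o - 420*(-50)) = √(1089 - 420*(-50)) = √(1089 + 21000) = √22089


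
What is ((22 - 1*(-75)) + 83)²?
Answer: 32400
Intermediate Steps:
((22 - 1*(-75)) + 83)² = ((22 + 75) + 83)² = (97 + 83)² = 180² = 32400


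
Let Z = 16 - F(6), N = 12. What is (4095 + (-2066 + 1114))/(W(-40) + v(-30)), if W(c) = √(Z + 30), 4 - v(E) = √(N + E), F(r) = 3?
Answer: 3143/(4 + √43 - 3*I*√2) ≈ 256.31 + 103.0*I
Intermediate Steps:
Z = 13 (Z = 16 - 1*3 = 16 - 3 = 13)
v(E) = 4 - √(12 + E)
W(c) = √43 (W(c) = √(13 + 30) = √43)
(4095 + (-2066 + 1114))/(W(-40) + v(-30)) = (4095 + (-2066 + 1114))/(√43 + (4 - √(12 - 30))) = (4095 - 952)/(√43 + (4 - √(-18))) = 3143/(√43 + (4 - 3*I*√2)) = 3143/(4 + √43 - 3*I*√2)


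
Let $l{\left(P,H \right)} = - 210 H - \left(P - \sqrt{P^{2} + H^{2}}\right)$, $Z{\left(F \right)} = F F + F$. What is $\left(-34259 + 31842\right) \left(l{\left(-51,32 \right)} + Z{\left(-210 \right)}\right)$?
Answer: $-89963157 - 12085 \sqrt{145} \approx -9.0109 \cdot 10^{7}$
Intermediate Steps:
$Z{\left(F \right)} = F + F^{2}$ ($Z{\left(F \right)} = F^{2} + F = F + F^{2}$)
$l{\left(P,H \right)} = \sqrt{H^{2} + P^{2}} - P - 210 H$ ($l{\left(P,H \right)} = - 210 H - \left(P - \sqrt{H^{2} + P^{2}}\right) = \sqrt{H^{2} + P^{2}} - P - 210 H$)
$\left(-34259 + 31842\right) \left(l{\left(-51,32 \right)} + Z{\left(-210 \right)}\right) = \left(-34259 + 31842\right) \left(\left(\sqrt{32^{2} + \left(-51\right)^{2}} - -51 - 6720\right) - 210 \left(1 - 210\right)\right) = - 2417 \left(\left(\sqrt{1024 + 2601} + 51 - 6720\right) - -43890\right) = - 2417 \left(\left(\sqrt{3625} + 51 - 6720\right) + 43890\right) = - 2417 \left(\left(5 \sqrt{145} + 51 - 6720\right) + 43890\right) = - 2417 \left(\left(-6669 + 5 \sqrt{145}\right) + 43890\right) = - 2417 \left(37221 + 5 \sqrt{145}\right) = -89963157 - 12085 \sqrt{145}$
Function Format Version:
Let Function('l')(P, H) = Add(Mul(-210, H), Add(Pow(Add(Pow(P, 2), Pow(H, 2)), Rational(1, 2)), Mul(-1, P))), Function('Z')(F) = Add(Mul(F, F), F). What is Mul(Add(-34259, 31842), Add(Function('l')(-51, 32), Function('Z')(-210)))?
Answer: Add(-89963157, Mul(-12085, Pow(145, Rational(1, 2)))) ≈ -9.0109e+7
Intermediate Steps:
Function('Z')(F) = Add(F, Pow(F, 2)) (Function('Z')(F) = Add(Pow(F, 2), F) = Add(F, Pow(F, 2)))
Function('l')(P, H) = Add(Pow(Add(Pow(H, 2), Pow(P, 2)), Rational(1, 2)), Mul(-1, P), Mul(-210, H)) (Function('l')(P, H) = Add(Mul(-210, H), Add(Pow(Add(Pow(H, 2), Pow(P, 2)), Rational(1, 2)), Mul(-1, P))) = Add(Pow(Add(Pow(H, 2), Pow(P, 2)), Rational(1, 2)), Mul(-1, P), Mul(-210, H)))
Mul(Add(-34259, 31842), Add(Function('l')(-51, 32), Function('Z')(-210))) = Mul(Add(-34259, 31842), Add(Add(Pow(Add(Pow(32, 2), Pow(-51, 2)), Rational(1, 2)), Mul(-1, -51), Mul(-210, 32)), Mul(-210, Add(1, -210)))) = Mul(-2417, Add(Add(Pow(Add(1024, 2601), Rational(1, 2)), 51, -6720), Mul(-210, -209))) = Mul(-2417, Add(Add(Pow(3625, Rational(1, 2)), 51, -6720), 43890)) = Mul(-2417, Add(Add(Mul(5, Pow(145, Rational(1, 2))), 51, -6720), 43890)) = Mul(-2417, Add(Add(-6669, Mul(5, Pow(145, Rational(1, 2)))), 43890)) = Mul(-2417, Add(37221, Mul(5, Pow(145, Rational(1, 2))))) = Add(-89963157, Mul(-12085, Pow(145, Rational(1, 2))))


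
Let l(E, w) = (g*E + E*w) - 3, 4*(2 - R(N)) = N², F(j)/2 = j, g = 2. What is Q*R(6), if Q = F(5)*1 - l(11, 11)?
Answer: 910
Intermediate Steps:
F(j) = 2*j
R(N) = 2 - N²/4
l(E, w) = -3 + 2*E + E*w (l(E, w) = (2*E + E*w) - 3 = -3 + 2*E + E*w)
Q = -130 (Q = (2*5)*1 - (-3 + 2*11 + 11*11) = 10*1 - (-3 + 22 + 121) = 10 - 1*140 = 10 - 140 = -130)
Q*R(6) = -130*(2 - ¼*6²) = -130*(2 - ¼*36) = -130*(2 - 9) = -130*(-7) = 910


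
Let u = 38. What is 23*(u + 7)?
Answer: 1035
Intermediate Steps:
23*(u + 7) = 23*(38 + 7) = 23*45 = 1035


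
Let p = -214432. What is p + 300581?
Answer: 86149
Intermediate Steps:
p + 300581 = -214432 + 300581 = 86149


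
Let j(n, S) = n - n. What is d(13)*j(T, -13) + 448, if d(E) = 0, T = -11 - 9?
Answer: 448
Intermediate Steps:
T = -20
j(n, S) = 0
d(13)*j(T, -13) + 448 = 0*0 + 448 = 0 + 448 = 448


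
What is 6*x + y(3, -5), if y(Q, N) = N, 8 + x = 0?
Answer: -53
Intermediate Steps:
x = -8 (x = -8 + 0 = -8)
6*x + y(3, -5) = 6*(-8) - 5 = -48 - 5 = -53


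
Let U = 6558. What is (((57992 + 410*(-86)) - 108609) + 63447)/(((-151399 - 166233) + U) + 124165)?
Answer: 22430/186909 ≈ 0.12000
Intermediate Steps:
(((57992 + 410*(-86)) - 108609) + 63447)/(((-151399 - 166233) + U) + 124165) = (((57992 + 410*(-86)) - 108609) + 63447)/(((-151399 - 166233) + 6558) + 124165) = (((57992 - 35260) - 108609) + 63447)/((-317632 + 6558) + 124165) = ((22732 - 108609) + 63447)/(-311074 + 124165) = (-85877 + 63447)/(-186909) = -22430*(-1/186909) = 22430/186909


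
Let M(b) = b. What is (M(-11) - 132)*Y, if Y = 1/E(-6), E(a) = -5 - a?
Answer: -143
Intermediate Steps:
Y = 1 (Y = 1/(-5 - 1*(-6)) = 1/(-5 + 6) = 1/1 = 1)
(M(-11) - 132)*Y = (-11 - 132)*1 = -143*1 = -143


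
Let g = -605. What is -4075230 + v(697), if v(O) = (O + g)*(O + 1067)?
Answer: -3912942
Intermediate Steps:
v(O) = (-605 + O)*(1067 + O) (v(O) = (O - 605)*(O + 1067) = (-605 + O)*(1067 + O))
-4075230 + v(697) = -4075230 + (-645535 + 697² + 462*697) = -4075230 + (-645535 + 485809 + 322014) = -4075230 + 162288 = -3912942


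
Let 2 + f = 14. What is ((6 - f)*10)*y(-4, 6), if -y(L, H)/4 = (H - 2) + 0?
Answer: 960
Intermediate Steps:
f = 12 (f = -2 + 14 = 12)
y(L, H) = 8 - 4*H (y(L, H) = -4*((H - 2) + 0) = -4*((-2 + H) + 0) = -4*(-2 + H) = 8 - 4*H)
((6 - f)*10)*y(-4, 6) = ((6 - 1*12)*10)*(8 - 4*6) = ((6 - 12)*10)*(8 - 24) = -6*10*(-16) = -60*(-16) = 960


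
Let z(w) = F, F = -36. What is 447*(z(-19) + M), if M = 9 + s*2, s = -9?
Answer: -20115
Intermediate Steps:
M = -9 (M = 9 - 9*2 = 9 - 18 = -9)
z(w) = -36
447*(z(-19) + M) = 447*(-36 - 9) = 447*(-45) = -20115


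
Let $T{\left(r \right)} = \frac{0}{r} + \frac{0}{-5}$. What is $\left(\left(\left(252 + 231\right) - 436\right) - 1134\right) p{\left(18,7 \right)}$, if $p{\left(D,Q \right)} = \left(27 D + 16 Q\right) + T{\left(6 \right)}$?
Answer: $-650026$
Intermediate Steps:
$T{\left(r \right)} = 0$ ($T{\left(r \right)} = 0 + 0 \left(- \frac{1}{5}\right) = 0 + 0 = 0$)
$p{\left(D,Q \right)} = 16 Q + 27 D$ ($p{\left(D,Q \right)} = \left(27 D + 16 Q\right) + 0 = \left(16 Q + 27 D\right) + 0 = 16 Q + 27 D$)
$\left(\left(\left(252 + 231\right) - 436\right) - 1134\right) p{\left(18,7 \right)} = \left(\left(\left(252 + 231\right) - 436\right) - 1134\right) \left(16 \cdot 7 + 27 \cdot 18\right) = \left(\left(483 - 436\right) - 1134\right) \left(112 + 486\right) = \left(47 - 1134\right) 598 = \left(-1087\right) 598 = -650026$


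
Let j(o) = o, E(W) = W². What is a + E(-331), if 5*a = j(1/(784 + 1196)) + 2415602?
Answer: 5867545861/9900 ≈ 5.9268e+5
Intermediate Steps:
a = 4782891961/9900 (a = (1/(784 + 1196) + 2415602)/5 = (1/1980 + 2415602)/5 = (⅕)*(4782891961/1980) = 4782891961/9900 ≈ 4.8312e+5)
a + E(-331) = 4782891961/9900 + (-331)² = 4782891961/9900 + 109561 = 5867545861/9900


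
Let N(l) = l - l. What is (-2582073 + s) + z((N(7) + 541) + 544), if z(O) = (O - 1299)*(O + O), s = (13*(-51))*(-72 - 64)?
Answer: -2956285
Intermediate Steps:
s = 90168 (s = -663*(-136) = 90168)
N(l) = 0
z(O) = 2*O*(-1299 + O) (z(O) = (-1299 + O)*(2*O) = 2*O*(-1299 + O))
(-2582073 + s) + z((N(7) + 541) + 544) = (-2582073 + 90168) + 2*((0 + 541) + 544)*(-1299 + ((0 + 541) + 544)) = -2491905 + 2*(541 + 544)*(-1299 + (541 + 544)) = -2491905 + 2*1085*(-1299 + 1085) = -2491905 + 2*1085*(-214) = -2491905 - 464380 = -2956285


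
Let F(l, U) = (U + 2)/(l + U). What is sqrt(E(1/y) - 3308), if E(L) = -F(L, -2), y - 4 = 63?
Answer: 2*I*sqrt(827) ≈ 57.515*I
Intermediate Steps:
y = 67 (y = 4 + 63 = 67)
F(l, U) = (2 + U)/(U + l)
E(L) = 0 (E(L) = -(2 - 2)/(-2 + L) = -0/(-2 + L) = -1*0 = 0)
sqrt(E(1/y) - 3308) = sqrt(0 - 3308) = sqrt(-3308) = 2*I*sqrt(827)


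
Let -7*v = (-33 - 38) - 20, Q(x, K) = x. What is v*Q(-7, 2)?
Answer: -91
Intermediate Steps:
v = 13 (v = -((-33 - 38) - 20)/7 = -(-71 - 20)/7 = -1/7*(-91) = 13)
v*Q(-7, 2) = 13*(-7) = -91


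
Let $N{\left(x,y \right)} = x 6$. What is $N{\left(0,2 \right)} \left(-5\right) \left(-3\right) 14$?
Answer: $0$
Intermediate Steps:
$N{\left(x,y \right)} = 6 x$
$N{\left(0,2 \right)} \left(-5\right) \left(-3\right) 14 = 6 \cdot 0 \left(-5\right) \left(-3\right) 14 = 0 \left(-5\right) \left(-3\right) 14 = 0 \left(-3\right) 14 = 0 \cdot 14 = 0$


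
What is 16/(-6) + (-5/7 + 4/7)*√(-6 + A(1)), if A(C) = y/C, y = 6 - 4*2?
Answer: -8/3 - 2*I*√2/7 ≈ -2.6667 - 0.40406*I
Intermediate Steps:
y = -2 (y = 6 - 8 = -2)
A(C) = -2/C
16/(-6) + (-5/7 + 4/7)*√(-6 + A(1)) = 16/(-6) + (-5/7 + 4/7)*√(-6 - 2/1) = 16*(-⅙) + (-5*⅐ + 4*(⅐))*√(-6 - 2*1) = -8/3 + (-5/7 + 4/7)*√(-6 - 2) = -8/3 - 2*I*√2/7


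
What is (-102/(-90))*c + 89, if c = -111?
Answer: -184/5 ≈ -36.800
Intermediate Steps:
(-102/(-90))*c + 89 = -102/(-90)*(-111) + 89 = -102*(-1/90)*(-111) + 89 = (17/15)*(-111) + 89 = -629/5 + 89 = -184/5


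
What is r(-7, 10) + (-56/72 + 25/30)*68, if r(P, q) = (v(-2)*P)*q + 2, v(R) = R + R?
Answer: 2572/9 ≈ 285.78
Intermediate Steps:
v(R) = 2*R
r(P, q) = 2 - 4*P*q (r(P, q) = ((2*(-2))*P)*q + 2 = (-4*P)*q + 2 = -4*P*q + 2 = 2 - 4*P*q)
r(-7, 10) + (-56/72 + 25/30)*68 = (2 - 4*(-7)*10) + (-56/72 + 25/30)*68 = (2 + 280) + (-56*1/72 + 25*(1/30))*68 = 282 + (-7/9 + 5/6)*68 = 282 + (1/18)*68 = 282 + 34/9 = 2572/9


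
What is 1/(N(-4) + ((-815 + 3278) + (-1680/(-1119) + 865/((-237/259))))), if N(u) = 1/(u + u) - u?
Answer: 707208/1077135055 ≈ 0.00065656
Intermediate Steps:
N(u) = 1/(2*u) - u
1/(N(-4) + ((-815 + 3278) + (-1680/(-1119) + 865/((-237/259))))) = 1/(((½)/(-4) - 1*(-4)) + ((-815 + 3278) + (-1680/(-1119) + 865/((-237/259))))) = 1/(((½)*(-¼) + 4) + (2463 + (-1680*(-1/1119) + 865/((-237*1/259))))) = 1/((-⅛ + 4) + (2463 + (560/373 + 865/(-237/259)))) = 1/(31/8 + (2463 + (560/373 + 865*(-259/237)))) = 1/(31/8 + (2463 + (560/373 - 224035/237))) = 1/(31/8 + (2463 - 83432335/88401)) = 1/(31/8 + 134299328/88401) = 1/(1077135055/707208) = 707208/1077135055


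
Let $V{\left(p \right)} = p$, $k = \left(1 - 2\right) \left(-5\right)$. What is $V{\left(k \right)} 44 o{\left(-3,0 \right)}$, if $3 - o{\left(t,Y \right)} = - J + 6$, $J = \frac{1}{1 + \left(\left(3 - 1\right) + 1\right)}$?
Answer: $-605$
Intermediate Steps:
$J = \frac{1}{4}$ ($J = \frac{1}{1 + \left(2 + 1\right)} = \frac{1}{1 + 3} = \frac{1}{4} \approx 0.25$)
$k = 5$ ($k = \left(-1\right) \left(-5\right) = 5$)
$o{\left(t,Y \right)} = - \frac{11}{4}$ ($o{\left(t,Y \right)} = 3 - \left(\left(-1\right) \frac{1}{4} + 6\right) = 3 - \left(- \frac{1}{4} + 6\right) = 3 - \frac{23}{4} = - \frac{11}{4}$)
$V{\left(k \right)} 44 o{\left(-3,0 \right)} = 5 \cdot 44 \left(- \frac{11}{4}\right) = 220 \left(- \frac{11}{4}\right) = -605$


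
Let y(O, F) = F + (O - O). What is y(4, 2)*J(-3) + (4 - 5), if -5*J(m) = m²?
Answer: -23/5 ≈ -4.6000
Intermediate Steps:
J(m) = -m²/5
y(O, F) = F (y(O, F) = F + 0 = F)
y(4, 2)*J(-3) + (4 - 5) = 2*(-⅕*(-3)²) + (4 - 5) = 2*(-⅕*9) - 1 = 2*(-9/5) - 1 = -18/5 - 1 = -23/5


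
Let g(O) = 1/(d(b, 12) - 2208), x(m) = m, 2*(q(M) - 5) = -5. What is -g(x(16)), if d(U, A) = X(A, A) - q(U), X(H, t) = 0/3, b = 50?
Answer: 2/4421 ≈ 0.00045239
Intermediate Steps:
q(M) = 5/2 (q(M) = 5 + (1/2)*(-5) = 5 - 5/2 = 5/2)
X(H, t) = 0 (X(H, t) = 0*(1/3) = 0)
d(U, A) = -5/2 (d(U, A) = 0 - 1*5/2 = 0 - 5/2 = -5/2)
g(O) = -2/4421 (g(O) = 1/(-5/2 - 2208) = 1/(-4421/2) = -2/4421)
-g(x(16)) = -1*(-2/4421) = 2/4421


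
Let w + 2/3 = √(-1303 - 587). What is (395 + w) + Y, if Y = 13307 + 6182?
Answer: 59650/3 + 3*I*√210 ≈ 19883.0 + 43.474*I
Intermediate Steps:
Y = 19489
w = -⅔ + 3*I*√210 (w = -⅔ + √(-1303 - 587) = -⅔ + √(-1890) = -⅔ + 3*I*√210 ≈ -0.66667 + 43.474*I)
(395 + w) + Y = (395 + (-⅔ + 3*I*√210)) + 19489 = (1183/3 + 3*I*√210) + 19489 = 59650/3 + 3*I*√210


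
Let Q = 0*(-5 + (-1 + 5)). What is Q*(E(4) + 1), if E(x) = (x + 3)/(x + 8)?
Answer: 0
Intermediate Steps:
E(x) = (3 + x)/(8 + x)
Q = 0 (Q = 0*(-5 + 4) = 0*(-1) = 0)
Q*(E(4) + 1) = 0*((3 + 4)/(8 + 4) + 1) = 0*(7/12 + 1) = 0*(19/12) = 0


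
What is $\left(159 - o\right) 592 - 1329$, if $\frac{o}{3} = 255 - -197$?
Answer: $-709953$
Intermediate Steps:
$o = 1356$ ($o = 3 \left(255 - -197\right) = 3 \left(255 + 197\right) = 3 \cdot 452 = 1356$)
$\left(159 - o\right) 592 - 1329 = \left(159 - 1356\right) 592 - 1329 = \left(-1197\right) 592 - 1329 = -708624 - 1329 = -709953$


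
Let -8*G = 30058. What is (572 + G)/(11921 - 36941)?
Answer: 4247/33360 ≈ 0.12731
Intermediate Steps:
G = -15029/4 (G = -1/8*30058 = -15029/4 ≈ -3757.3)
(572 + G)/(11921 - 36941) = (572 - 15029/4)/(11921 - 36941) = -12741/4/(-25020) = -12741/4*(-1/25020) = 4247/33360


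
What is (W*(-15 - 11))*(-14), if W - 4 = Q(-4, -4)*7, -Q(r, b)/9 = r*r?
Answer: -365456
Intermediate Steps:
Q(r, b) = -9*r**2 (Q(r, b) = -9*r*r = -9*r**2)
W = -1004 (W = 4 - 9*(-4)**2*7 = 4 - 9*16*7 = 4 - 144*7 = 4 - 1008 = -1004)
(W*(-15 - 11))*(-14) = -1004*(-15 - 11)*(-14) = -1004*(-26)*(-14) = 26104*(-14) = -365456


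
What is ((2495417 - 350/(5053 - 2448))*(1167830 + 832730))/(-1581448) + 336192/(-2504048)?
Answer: -4625646324237374262/1465320530173 ≈ -3.1567e+6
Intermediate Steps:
((2495417 - 350/(5053 - 2448))*(1167830 + 832730))/(-1581448) + 336192/(-2504048) = ((2495417 - 350/2605)*2000560)*(-1/1581448) + 336192*(-1/2504048) = ((2495417 + (1/2605)*(-350))*2000560)*(-1/1581448) - 21012/156503 = ((2495417 - 70/521)*2000560)*(-1/1581448) - 21012/156503 = ((1300112187/521)*2000560)*(-1/1581448) - 21012/156503 = (2600952436824720/521)*(-1/1581448) - 21012/156503 = -29556277691190/9362891 - 21012/156503 = -4625646324237374262/1465320530173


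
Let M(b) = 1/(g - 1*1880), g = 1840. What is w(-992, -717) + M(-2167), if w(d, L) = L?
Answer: -28681/40 ≈ -717.03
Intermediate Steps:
M(b) = -1/40 (M(b) = 1/(1840 - 1*1880) = 1/(1840 - 1880) = 1/(-40) = -1/40)
w(-992, -717) + M(-2167) = -717 - 1/40 = -28681/40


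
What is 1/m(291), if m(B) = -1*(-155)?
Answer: 1/155 ≈ 0.0064516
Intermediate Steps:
m(B) = 155
1/m(291) = 1/155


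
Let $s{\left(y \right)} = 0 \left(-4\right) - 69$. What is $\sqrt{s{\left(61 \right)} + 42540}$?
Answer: $33 \sqrt{39} \approx 206.08$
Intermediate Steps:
$s{\left(y \right)} = -69$ ($s{\left(y \right)} = 0 - 69 = -69$)
$\sqrt{s{\left(61 \right)} + 42540} = \sqrt{-69 + 42540} = \sqrt{42471} = 33 \sqrt{39}$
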